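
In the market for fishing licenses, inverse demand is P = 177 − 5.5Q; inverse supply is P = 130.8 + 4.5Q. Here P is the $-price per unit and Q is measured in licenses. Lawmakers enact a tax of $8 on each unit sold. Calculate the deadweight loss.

Competitive equilibrium: 177 − 5.5Q = 130.8 + 4.5Q → Q* = 4.62, P* = 151.59.
With the tax, the buyer price exceeds the seller price by 8: (177 − 5.5Q) − (130.8 + 4.5Q) = 8 → Q' = 3.82.
ΔQ = 4.62 − 3.82 = 0.8; the wedge equals the tax, 8.
The triangle = ½ × 0.8 × 8 = $3.20.

$3.20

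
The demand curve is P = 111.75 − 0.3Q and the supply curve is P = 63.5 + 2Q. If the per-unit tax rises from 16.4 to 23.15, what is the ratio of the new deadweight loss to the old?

Competitive equilibrium: 111.75 − 0.3Q = 63.5 + 2Q → Q* = 20.9783, P* = 105.4565.
For a per-unit tax t: ΔQ = t/2.3, so DWL = ½·t·(t/2.3) = t²/4.6.
At t = 16.4: DWL = 58.470. At t = 23.15: DWL = 116.505.
Ratio = (23.15/16.4)² = 1.993.

1.993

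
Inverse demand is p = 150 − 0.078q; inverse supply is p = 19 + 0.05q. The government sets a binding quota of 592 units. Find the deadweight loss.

11912.85

Competitive equilibrium: 150 − 0.078q = 19 + 0.05q → q* = 1023.4375, p* = 70.1719.
At q = 592: demand price = 150 − 0.078·592 = 103.824; supply price = 19 + 0.05·592 = 48.6.
Δq = 1023.4375 − 592 = 431.4375; wedge = 103.824 − 48.6 = 55.224.
Welfare loss = ½ × 431.4375 × 55.224 = 11912.85.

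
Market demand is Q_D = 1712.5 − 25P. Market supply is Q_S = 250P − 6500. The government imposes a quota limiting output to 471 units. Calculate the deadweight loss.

In inverse form: demand P = 68.5 − 0.04Q, supply P = 26 + 0.004Q.
Competitive equilibrium: 68.5 − 0.04Q = 26 + 0.004Q → Q* = 965.9091, P* = 29.8636.
At Q = 471: demand price = 68.5 − 0.04·471 = 49.66; supply price = 26 + 0.004·471 = 27.884.
ΔQ = 965.9091 − 471 = 494.9091; wedge = 49.66 − 27.884 = 21.776.
Deadweight loss = ½ × 494.9091 × 21.776 = 5388.57.

5388.57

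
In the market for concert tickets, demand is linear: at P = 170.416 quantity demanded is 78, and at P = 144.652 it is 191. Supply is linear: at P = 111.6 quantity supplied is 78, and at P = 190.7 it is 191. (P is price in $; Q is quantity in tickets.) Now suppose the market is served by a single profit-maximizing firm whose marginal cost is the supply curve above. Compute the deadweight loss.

$360.78

Demand slope = (144.652 − 170.416)/(191 − 78) = −0.228, so P = 188.2 − 0.228Q.
Supply slope = (190.7 − 111.6)/(191 − 78) = 0.7, so P = 57 + 0.7Q.
Competitive equilibrium: 188.2 − 0.228Q = 57 + 0.7Q → Q* = 141.3793, P* = 155.9655.
Marginal revenue: MR = 188.2 − 0.456Q. Set MR = MC: 188.2 − 0.456Q = 57 + 0.7Q → Q_m = 113.4948.
Price P_m = 188.2 − 0.228·113.4948 = 162.3232; MC(Q_m) = 57 + 0.7·113.4948 = 136.4464.
Competitive Q* = 141.3793, so ΔQ = 27.8845; wedge = 162.3232 − 136.4464 = 25.8768.
Welfare loss = ½ × 27.8845 × 25.8768 = $360.78.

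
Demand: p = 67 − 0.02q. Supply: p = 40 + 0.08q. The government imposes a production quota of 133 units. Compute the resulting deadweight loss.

Competitive equilibrium: 67 − 0.02q = 40 + 0.08q → q* = 270, p* = 61.6.
At q = 133: demand price = 67 − 0.02·133 = 64.34; supply price = 40 + 0.08·133 = 50.64.
Δq = 270 − 133 = 137; wedge = 64.34 − 50.64 = 13.7.
Deadweight loss = ½ × 137 × 13.7 = 938.45.

938.45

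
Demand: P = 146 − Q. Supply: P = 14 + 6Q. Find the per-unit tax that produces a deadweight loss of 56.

Competitive equilibrium: 146 − Q = 14 + 6Q → Q* = 18.8571, P* = 127.1429.
A tax t gives ΔQ = t/7 and wedge t, so DWL = t²/14.
t²/14 = 56 → t² = 784 → t = 28.

28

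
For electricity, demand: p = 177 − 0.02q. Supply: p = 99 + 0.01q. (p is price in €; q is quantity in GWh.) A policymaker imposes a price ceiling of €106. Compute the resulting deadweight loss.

€54150

Competitive equilibrium: 177 − 0.02q = 99 + 0.01q → q* = 2600, p* = 125.
At the ceiling p = 106, quantity supplied = (106 − 99)/0.01 = 700.
Willingness to pay at q' = 700: 177 − 0.02·700 = 163.
Δq = 2600 − 700 = 1900; wedge = 163 − 106 = 57.
DWL = ½ × 1900 × 57 = €54150.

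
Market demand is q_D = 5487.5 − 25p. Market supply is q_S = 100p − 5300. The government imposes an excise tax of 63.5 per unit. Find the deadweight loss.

In inverse form: demand p = 219.5 − 0.04q, supply p = 53 + 0.01q.
Competitive equilibrium: 219.5 − 0.04q = 53 + 0.01q → q* = 3330, p* = 86.3.
With the tax, the buyer price exceeds the seller price by 63.5: (219.5 − 0.04q) − (53 + 0.01q) = 63.5 → q' = 2060.
Δq = 3330 − 2060 = 1270; the wedge equals the tax, 63.5.
DWL = ½ × 1270 × 63.5 = 40322.50.

40322.50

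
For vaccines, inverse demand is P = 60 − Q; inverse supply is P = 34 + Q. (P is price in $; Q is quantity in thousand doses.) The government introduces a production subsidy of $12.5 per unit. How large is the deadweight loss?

$39.06 thousand

Competitive equilibrium: 60 − Q = 34 + Q → Q* = 13, P* = 47.
The subsidy lowers effective supply by 12.5: P = 21.5 + Q.
New quantity: 60 − Q = 21.5 + Q → Q' = 19.25.
Overproduction ΔQ = 19.25 − 13 = 6.25; wedge = subsidy = 12.5.
DWL = ½ × 6.25 × 12.5 = $39.06 thousand.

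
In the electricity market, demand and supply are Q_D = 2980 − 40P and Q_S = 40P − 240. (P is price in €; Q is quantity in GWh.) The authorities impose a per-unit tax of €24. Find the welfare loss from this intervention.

In inverse form: demand P = 74.5 − 0.025Q, supply P = 6 + 0.025Q.
Competitive equilibrium: 74.5 − 0.025Q = 6 + 0.025Q → Q* = 1370, P* = 40.25.
With the tax, the buyer price exceeds the seller price by 24: (74.5 − 0.025Q) − (6 + 0.025Q) = 24 → Q' = 890.
ΔQ = 1370 − 890 = 480; the wedge equals the tax, 24.
DWL = ½ × 480 × 24 = €5760.

€5760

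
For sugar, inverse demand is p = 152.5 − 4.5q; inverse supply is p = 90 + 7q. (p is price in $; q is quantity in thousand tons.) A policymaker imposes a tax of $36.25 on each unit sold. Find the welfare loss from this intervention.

$57.13 thousand

Competitive equilibrium: 152.5 − 4.5q = 90 + 7q → q* = 5.4348, p* = 128.0435.
With the tax, the buyer price exceeds the seller price by 36.25: (152.5 − 4.5q) − (90 + 7q) = 36.25 → q' = 2.2826.
Δq = 5.4348 − 2.2826 = 3.1522; the wedge equals the tax, 36.25.
DWL = ½ × 3.1522 × 36.25 = $57.13 thousand.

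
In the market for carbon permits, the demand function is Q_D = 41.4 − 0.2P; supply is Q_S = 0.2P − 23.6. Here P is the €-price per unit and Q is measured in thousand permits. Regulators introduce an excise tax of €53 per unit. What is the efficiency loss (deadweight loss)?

In inverse form: demand P = 207 − 5Q, supply P = 118 + 5Q.
Competitive equilibrium: 207 − 5Q = 118 + 5Q → Q* = 8.9, P* = 162.5.
With the tax, the buyer price exceeds the seller price by 53: (207 − 5Q) − (118 + 5Q) = 53 → Q' = 3.6.
ΔQ = 8.9 − 3.6 = 5.3; the wedge equals the tax, 53.
Deadweight loss = ½ × 5.3 × 53 = €140.45 thousand.

€140.45 thousand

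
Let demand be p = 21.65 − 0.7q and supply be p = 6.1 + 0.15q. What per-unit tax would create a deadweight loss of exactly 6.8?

3.4

Competitive equilibrium: 21.65 − 0.7q = 6.1 + 0.15q → q* = 18.2941, p* = 8.8441.
A tax t gives Δq = t/0.85 and wedge t, so DWL = t²/1.7.
t²/1.7 = 6.8 → t² = 11.56 → t = 3.4.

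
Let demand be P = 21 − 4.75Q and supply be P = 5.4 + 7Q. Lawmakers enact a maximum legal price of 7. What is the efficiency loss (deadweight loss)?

7.10

Competitive equilibrium: 21 − 4.75Q = 5.4 + 7Q → Q* = 1.3277, P* = 14.6936.
At the ceiling P = 7, quantity supplied = (7 − 5.4)/7 = 0.2286.
Willingness to pay at Q' = 0.2286: 21 − 4.75·0.2286 = 19.9142.
ΔQ = 1.3277 − 0.2286 = 1.0991; wedge = 19.9142 − 7 = 12.9142.
Deadweight loss = ½ × 1.0991 × 12.9142 = 7.10.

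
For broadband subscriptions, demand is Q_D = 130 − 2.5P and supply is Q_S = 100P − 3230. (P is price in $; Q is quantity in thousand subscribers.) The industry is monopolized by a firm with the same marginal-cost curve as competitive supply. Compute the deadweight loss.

$115.42 thousand

In inverse form: demand P = 52 − 0.4Q, supply P = 32.3 + 0.01Q.
Competitive equilibrium: 52 − 0.4Q = 32.3 + 0.01Q → Q* = 48.0488, P* = 32.7805.
Marginal revenue: MR = 52 − 0.8Q. Set MR = MC: 52 − 0.8Q = 32.3 + 0.01Q → Q_m = 24.321.
Price P_m = 52 − 0.4·24.321 = 42.2716; MC(Q_m) = 32.3 + 0.01·24.321 = 32.5432.
Competitive Q* = 48.0488, so ΔQ = 23.7278; wedge = 42.2716 − 32.5432 = 9.7284.
Deadweight loss = ½ × 23.7278 × 9.7284 = $115.42 thousand.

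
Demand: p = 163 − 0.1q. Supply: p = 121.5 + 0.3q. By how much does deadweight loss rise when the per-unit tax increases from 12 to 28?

800

Competitive equilibrium: 163 − 0.1q = 121.5 + 0.3q → q* = 103.75, p* = 152.625.
For a per-unit tax t: Δq = t/0.4, so DWL = ½·t·(t/0.4) = t²/0.8.
At t = 12: DWL = 180. At t = 28: DWL = 980.
Increase = 980 − 180 = 800.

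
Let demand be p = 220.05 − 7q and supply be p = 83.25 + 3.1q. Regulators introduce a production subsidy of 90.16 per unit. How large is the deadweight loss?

Competitive equilibrium: 220.05 − 7q = 83.25 + 3.1q → q* = 13.5446, p* = 125.2381.
The subsidy lowers effective supply by 90.16: p = 3.1q − 6.91.
New quantity: 220.05 − 7q = 3.1q − 6.91 → q' = 22.4713.
Overproduction Δq = 22.4713 − 13.5446 = 8.9267; wedge = subsidy = 90.16.
The triangle = ½ × 8.9267 × 90.16 = 402.42.

402.42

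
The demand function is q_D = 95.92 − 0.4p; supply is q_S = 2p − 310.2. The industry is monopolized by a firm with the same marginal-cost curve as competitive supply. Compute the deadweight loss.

247.04

In inverse form: demand p = 239.8 − 2.5q, supply p = 155.1 + 0.5q.
Competitive equilibrium: 239.8 − 2.5q = 155.1 + 0.5q → q* = 28.2333, p* = 169.2167.
Marginal revenue: MR = 239.8 − 5q. Set MR = MC: 239.8 − 5q = 155.1 + 0.5q → q_m = 15.4.
Price p_m = 239.8 − 2.5·15.4 = 201.3; MC(q_m) = 155.1 + 0.5·15.4 = 162.8.
Competitive q* = 28.2333, so Δq = 12.8333; wedge = 201.3 − 162.8 = 38.5.
Deadweight loss = ½ × 12.8333 × 38.5 = 247.04.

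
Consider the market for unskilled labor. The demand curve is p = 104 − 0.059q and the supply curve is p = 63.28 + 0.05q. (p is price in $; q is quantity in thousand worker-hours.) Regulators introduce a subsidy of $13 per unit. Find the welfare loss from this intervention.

Competitive equilibrium: 104 − 0.059q = 63.28 + 0.05q → q* = 373.578, p* = 81.9589.
The subsidy lowers effective supply by 13: p = 50.28 + 0.05q.
New quantity: 104 − 0.059q = 50.28 + 0.05q → q' = 492.844.
Overproduction Δq = 492.844 − 373.578 = 119.266; wedge = subsidy = 13.
The triangle = ½ × 119.266 × 13 = $775.23 thousand.

$775.23 thousand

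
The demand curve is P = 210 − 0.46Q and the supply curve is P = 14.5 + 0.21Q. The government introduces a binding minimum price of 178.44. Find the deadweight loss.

Competitive equilibrium: 210 − 0.46Q = 14.5 + 0.21Q → Q* = 291.791, P* = 75.7761.
At the floor P = 178.44, quantity demanded = (210 − 178.44)/0.46 = 68.6087.
Sellers' marginal cost at Q' = 68.6087: 14.5 + 0.21·68.6087 = 28.9078.
ΔQ = 291.791 − 68.6087 = 223.1823; wedge = 178.44 − 28.9078 = 149.5322.
Deadweight loss = ½ × 223.1823 × 149.5322 = 16686.47.

16686.47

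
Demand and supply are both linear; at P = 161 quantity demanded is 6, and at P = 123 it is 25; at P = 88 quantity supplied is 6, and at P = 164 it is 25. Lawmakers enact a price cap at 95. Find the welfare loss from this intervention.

Demand slope = (123 − 161)/(25 − 6) = −2, so P = 173 − 2Q.
Supply slope = (164 − 88)/(25 − 6) = 4, so P = 64 + 4Q.
Competitive equilibrium: 173 − 2Q = 64 + 4Q → Q* = 18.1667, P* = 136.6667.
At the ceiling P = 95, quantity supplied = (95 − 64)/4 = 7.75.
Willingness to pay at Q' = 7.75: 173 − 2·7.75 = 157.5.
ΔQ = 18.1667 − 7.75 = 10.4167; wedge = 157.5 − 95 = 62.5.
The triangle = ½ × 10.4167 × 62.5 = 325.52.

325.52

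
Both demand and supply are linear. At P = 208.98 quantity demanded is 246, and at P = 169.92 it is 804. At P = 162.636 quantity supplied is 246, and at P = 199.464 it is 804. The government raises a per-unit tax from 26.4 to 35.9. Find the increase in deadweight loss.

2175.92

Demand slope = (169.92 − 208.98)/(804 − 246) = −0.07, so P = 226.2 − 0.07Q.
Supply slope = (199.464 − 162.636)/(804 − 246) = 0.066, so P = 146.4 + 0.066Q.
Competitive equilibrium: 226.2 − 0.07Q = 146.4 + 0.066Q → Q* = 586.7647, P* = 185.1265.
For a per-unit tax t: ΔQ = t/0.136, so DWL = ½·t·(t/0.136) = t²/0.272.
At t = 26.4: DWL = 2562.353. At t = 35.9: DWL = 4738.272.
Increase = 4738.272 − 2562.353 = 2175.92.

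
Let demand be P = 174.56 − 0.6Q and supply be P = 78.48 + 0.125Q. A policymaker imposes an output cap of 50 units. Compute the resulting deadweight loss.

2468.71

Competitive equilibrium: 174.56 − 0.6Q = 78.48 + 0.125Q → Q* = 132.5241, P* = 95.0455.
At Q = 50: demand price = 174.56 − 0.6·50 = 144.56; supply price = 78.48 + 0.125·50 = 84.73.
ΔQ = 132.5241 − 50 = 82.5241; wedge = 144.56 − 84.73 = 59.83.
The triangle = ½ × 82.5241 × 59.83 = 2468.71.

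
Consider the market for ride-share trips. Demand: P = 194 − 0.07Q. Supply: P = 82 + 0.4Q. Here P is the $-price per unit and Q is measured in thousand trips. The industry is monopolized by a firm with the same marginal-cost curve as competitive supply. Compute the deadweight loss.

Competitive equilibrium: 194 − 0.07Q = 82 + 0.4Q → Q* = 238.2979, P* = 177.3191.
Marginal revenue: MR = 194 − 0.14Q. Set MR = MC: 194 − 0.14Q = 82 + 0.4Q → Q_m = 207.4074.
Price P_m = 194 − 0.07·207.4074 = 179.4815; MC(Q_m) = 82 + 0.4·207.4074 = 164.963.
Competitive Q* = 238.2979, so ΔQ = 30.8905; wedge = 179.4815 − 164.963 = 14.5185.
The triangle = ½ × 30.8905 × 14.5185 = $224.24 thousand.

$224.24 thousand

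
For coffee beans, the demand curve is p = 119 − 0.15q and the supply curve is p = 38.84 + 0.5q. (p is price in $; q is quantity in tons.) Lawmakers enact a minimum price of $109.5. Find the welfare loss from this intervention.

$1169.60

Competitive equilibrium: 119 − 0.15q = 38.84 + 0.5q → q* = 123.3231, p* = 100.5015.
At the floor p = 109.5, quantity demanded = (119 − 109.5)/0.15 = 63.3333.
Sellers' marginal cost at q' = 63.3333: 38.84 + 0.5·63.3333 = 70.5067.
Δq = 123.3231 − 63.3333 = 59.9898; wedge = 109.5 − 70.5067 = 38.9933.
The triangle = ½ × 59.9898 × 38.9933 = $1169.60.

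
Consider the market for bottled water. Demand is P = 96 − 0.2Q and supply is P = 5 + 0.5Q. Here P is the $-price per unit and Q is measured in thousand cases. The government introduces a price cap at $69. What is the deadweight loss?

$1.40 thousand

Competitive equilibrium: 96 − 0.2Q = 5 + 0.5Q → Q* = 130, P* = 70.
At the ceiling P = 69, quantity supplied = (69 − 5)/0.5 = 128.
Willingness to pay at Q' = 128: 96 − 0.2·128 = 70.4.
ΔQ = 130 − 128 = 2; wedge = 70.4 − 69 = 1.4.
Deadweight loss = ½ × 2 × 1.4 = $1.40 thousand.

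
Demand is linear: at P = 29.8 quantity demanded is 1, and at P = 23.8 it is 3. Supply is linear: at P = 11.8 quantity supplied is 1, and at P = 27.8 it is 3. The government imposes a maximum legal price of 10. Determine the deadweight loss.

19.06

Demand slope = (23.8 − 29.8)/(3 − 1) = −3, so P = 32.8 − 3Q.
Supply slope = (27.8 − 11.8)/(3 − 1) = 8, so P = 3.8 + 8Q.
Competitive equilibrium: 32.8 − 3Q = 3.8 + 8Q → Q* = 2.6364, P* = 24.8909.
At the ceiling P = 10, quantity supplied = (10 − 3.8)/8 = 0.775.
Willingness to pay at Q' = 0.775: 32.8 − 3·0.775 = 30.475.
ΔQ = 2.6364 − 0.775 = 1.8614; wedge = 30.475 − 10 = 20.475.
Welfare loss = ½ × 1.8614 × 20.475 = 19.06.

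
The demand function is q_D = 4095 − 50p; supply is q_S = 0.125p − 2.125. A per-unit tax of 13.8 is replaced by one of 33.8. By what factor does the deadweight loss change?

5.999

In inverse form: demand p = 81.9 − 0.02q, supply p = 17 + 8q.
Competitive equilibrium: 81.9 − 0.02q = 17 + 8q → q* = 8.0923, p* = 81.7382.
For a per-unit tax t: Δq = t/8.02, so DWL = ½·t·(t/8.02) = t²/16.04.
At t = 13.8: DWL = 11.873. At t = 33.8: DWL = 71.224.
Ratio = (33.8/13.8)² = 5.999.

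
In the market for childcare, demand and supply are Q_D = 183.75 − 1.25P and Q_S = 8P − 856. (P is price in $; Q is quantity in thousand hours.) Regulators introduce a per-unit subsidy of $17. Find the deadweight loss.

$156.22 thousand

In inverse form: demand P = 147 − 0.8Q, supply P = 107 + 0.125Q.
Competitive equilibrium: 147 − 0.8Q = 107 + 0.125Q → Q* = 43.2432, P* = 112.4054.
The subsidy lowers effective supply by 17: P = 90 + 0.125Q.
New quantity: 147 − 0.8Q = 90 + 0.125Q → Q' = 61.6216.
Overproduction ΔQ = 61.6216 − 43.2432 = 18.3784; wedge = subsidy = 17.
Deadweight loss = ½ × 18.3784 × 17 = $156.22 thousand.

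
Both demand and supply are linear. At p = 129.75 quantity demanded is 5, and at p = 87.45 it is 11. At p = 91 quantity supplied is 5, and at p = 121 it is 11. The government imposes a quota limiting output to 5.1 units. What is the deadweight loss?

58.49

Demand slope = (87.45 − 129.75)/(11 − 5) = −7.05, so p = 165 − 7.05q.
Supply slope = (121 − 91)/(11 − 5) = 5, so p = 66 + 5q.
Competitive equilibrium: 165 − 7.05q = 66 + 5q → q* = 8.2158, p* = 107.0788.
At q = 5.1: demand price = 165 − 7.05·5.1 = 129.045; supply price = 66 + 5·5.1 = 91.5.
Δq = 8.2158 − 5.1 = 3.1158; wedge = 129.045 − 91.5 = 37.545.
The triangle = ½ × 3.1158 × 37.545 = 58.49.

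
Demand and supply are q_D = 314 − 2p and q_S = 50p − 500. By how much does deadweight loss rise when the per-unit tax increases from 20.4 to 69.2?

4204.31

In inverse form: demand p = 157 − 0.5q, supply p = 10 + 0.02q.
Competitive equilibrium: 157 − 0.5q = 10 + 0.02q → q* = 282.6923, p* = 15.6538.
For a per-unit tax t: Δq = t/0.52, so DWL = ½·t·(t/0.52) = t²/1.04.
At t = 20.4: DWL = 400.154. At t = 69.2: DWL = 4604.462.
Increase = 4604.462 − 400.154 = 4204.31.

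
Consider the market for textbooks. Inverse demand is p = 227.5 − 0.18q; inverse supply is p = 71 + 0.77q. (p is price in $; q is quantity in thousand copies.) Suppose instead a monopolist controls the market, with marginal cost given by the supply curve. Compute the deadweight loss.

$327.09 thousand

Competitive equilibrium: 227.5 − 0.18q = 71 + 0.77q → q* = 164.7368, p* = 197.8474.
Marginal revenue: MR = 227.5 − 0.36q. Set MR = MC: 227.5 − 0.36q = 71 + 0.77q → q_m = 138.4956.
Price p_m = 227.5 − 0.18·138.4956 = 202.5708; MC(q_m) = 71 + 0.77·138.4956 = 177.6416.
Competitive q* = 164.7368, so Δq = 26.2412; wedge = 202.5708 − 177.6416 = 24.9292.
Welfare loss = ½ × 26.2412 × 24.9292 = $327.09 thousand.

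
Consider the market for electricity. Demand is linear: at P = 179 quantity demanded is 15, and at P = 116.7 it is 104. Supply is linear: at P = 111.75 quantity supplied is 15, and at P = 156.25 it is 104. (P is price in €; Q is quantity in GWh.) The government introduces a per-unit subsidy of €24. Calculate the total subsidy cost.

€2185

Demand slope = (116.7 − 179)/(104 − 15) = −0.7, so P = 189.5 − 0.7Q.
Supply slope = (156.25 − 111.75)/(104 − 15) = 0.5, so P = 104.25 + 0.5Q.
Competitive equilibrium: 189.5 − 0.7Q = 104.25 + 0.5Q → Q* = 71.0417, P* = 139.7708.
The subsidy lowers effective supply by 24: P = 80.25 + 0.5Q.
New quantity: 189.5 − 0.7Q = 80.25 + 0.5Q → Q' = 91.0417.
Total subsidy cost = 24 × 91.0417 = €2185.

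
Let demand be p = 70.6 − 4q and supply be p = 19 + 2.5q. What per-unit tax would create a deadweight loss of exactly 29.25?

Competitive equilibrium: 70.6 − 4q = 19 + 2.5q → q* = 7.9385, p* = 38.8462.
A tax t gives Δq = t/6.5 and wedge t, so DWL = t²/13.
t²/13 = 29.25 → t² = 380.25 → t = 19.5.

19.5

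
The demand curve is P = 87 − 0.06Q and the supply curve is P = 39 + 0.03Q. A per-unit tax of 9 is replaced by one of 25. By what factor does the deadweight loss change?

7.716

Competitive equilibrium: 87 − 0.06Q = 39 + 0.03Q → Q* = 533.3333, P* = 55.
For a per-unit tax t: ΔQ = t/0.09, so DWL = ½·t·(t/0.09) = t²/0.18.
At t = 9: DWL = 450. At t = 25: DWL = 3472.222.
Ratio = (25/9)² = 7.716.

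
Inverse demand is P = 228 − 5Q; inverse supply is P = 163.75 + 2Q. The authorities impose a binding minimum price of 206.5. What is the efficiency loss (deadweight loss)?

83.30

Competitive equilibrium: 228 − 5Q = 163.75 + 2Q → Q* = 9.1786, P* = 182.1071.
At the floor P = 206.5, quantity demanded = (228 − 206.5)/5 = 4.3.
Sellers' marginal cost at Q' = 4.3: 163.75 + 2·4.3 = 172.35.
ΔQ = 9.1786 − 4.3 = 4.8786; wedge = 206.5 − 172.35 = 34.15.
Welfare loss = ½ × 4.8786 × 34.15 = 83.30.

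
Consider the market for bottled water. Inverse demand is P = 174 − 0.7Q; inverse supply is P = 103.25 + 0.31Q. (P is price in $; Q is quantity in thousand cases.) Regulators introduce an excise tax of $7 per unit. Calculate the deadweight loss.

$24.26 thousand

Competitive equilibrium: 174 − 0.7Q = 103.25 + 0.31Q → Q* = 70.0495, P* = 124.9653.
With the tax, the buyer price exceeds the seller price by 7: (174 − 0.7Q) − (103.25 + 0.31Q) = 7 → Q' = 63.1188.
ΔQ = 70.0495 − 63.1188 = 6.9307; the wedge equals the tax, 7.
Welfare loss = ½ × 6.9307 × 7 = $24.26 thousand.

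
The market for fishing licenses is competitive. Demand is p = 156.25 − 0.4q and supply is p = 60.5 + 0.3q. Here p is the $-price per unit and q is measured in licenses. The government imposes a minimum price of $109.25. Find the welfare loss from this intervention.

Competitive equilibrium: 156.25 − 0.4q = 60.5 + 0.3q → q* = 136.7857, p* = 101.5357.
At the floor p = 109.25, quantity demanded = (156.25 − 109.25)/0.4 = 117.5.
Sellers' marginal cost at q' = 117.5: 60.5 + 0.3·117.5 = 95.75.
Δq = 136.7857 − 117.5 = 19.2857; wedge = 109.25 − 95.75 = 13.5.
Deadweight loss = ½ × 19.2857 × 13.5 = $130.18.

$130.18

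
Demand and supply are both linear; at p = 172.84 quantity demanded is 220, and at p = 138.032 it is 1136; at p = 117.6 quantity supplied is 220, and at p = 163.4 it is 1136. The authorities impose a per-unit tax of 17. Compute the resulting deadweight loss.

Demand slope = (138.032 − 172.84)/(1136 − 220) = −0.038, so p = 181.2 − 0.038q.
Supply slope = (163.4 − 117.6)/(1136 − 220) = 0.05, so p = 106.6 + 0.05q.
Competitive equilibrium: 181.2 − 0.038q = 106.6 + 0.05q → q* = 847.7273, p* = 148.9864.
With the tax, the buyer price exceeds the seller price by 17: (181.2 − 0.038q) − (106.6 + 0.05q) = 17 → q' = 654.5455.
Δq = 847.7273 − 654.5455 = 193.1818; the wedge equals the tax, 17.
Deadweight loss = ½ × 193.1818 × 17 = 1642.05.

1642.05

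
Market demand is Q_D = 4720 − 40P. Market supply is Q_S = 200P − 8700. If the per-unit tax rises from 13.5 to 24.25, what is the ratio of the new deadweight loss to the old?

3.227

In inverse form: demand P = 118 − 0.025Q, supply P = 43.5 + 0.005Q.
Competitive equilibrium: 118 − 0.025Q = 43.5 + 0.005Q → Q* = 2483.3333, P* = 55.9167.
For a per-unit tax t: ΔQ = t/0.03, so DWL = ½·t·(t/0.03) = t²/0.06.
At t = 13.5: DWL = 3037.5. At t = 24.25: DWL = 9801.042.
Ratio = (24.25/13.5)² = 3.227.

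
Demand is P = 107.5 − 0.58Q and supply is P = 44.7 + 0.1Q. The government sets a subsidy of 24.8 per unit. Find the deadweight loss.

452.24

Competitive equilibrium: 107.5 − 0.58Q = 44.7 + 0.1Q → Q* = 92.3529, P* = 53.9353.
The subsidy lowers effective supply by 24.8: P = 19.9 + 0.1Q.
New quantity: 107.5 − 0.58Q = 19.9 + 0.1Q → Q' = 128.8235.
Overproduction ΔQ = 128.8235 − 92.3529 = 36.4706; wedge = subsidy = 24.8.
Welfare loss = ½ × 36.4706 × 24.8 = 452.24.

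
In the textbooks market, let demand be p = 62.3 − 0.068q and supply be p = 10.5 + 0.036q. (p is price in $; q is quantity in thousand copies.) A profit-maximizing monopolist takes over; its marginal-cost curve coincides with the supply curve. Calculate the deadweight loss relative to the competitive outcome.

$2016.31 thousand

Competitive equilibrium: 62.3 − 0.068q = 10.5 + 0.036q → q* = 498.07692, p* = 28.43077.
Marginal revenue: MR = 62.3 − 0.136q. Set MR = MC: 62.3 − 0.136q = 10.5 + 0.036q → q_m = 301.16279.
Price p_m = 62.3 − 0.068·301.16279 = 41.82093; MC(q_m) = 10.5 + 0.036·301.16279 = 21.34186.
Competitive q* = 498.07692, so Δq = 196.91413; wedge = 41.82093 − 21.34186 = 20.47907.
The triangle = ½ × 196.91413 × 20.47907 = $2016.31 thousand.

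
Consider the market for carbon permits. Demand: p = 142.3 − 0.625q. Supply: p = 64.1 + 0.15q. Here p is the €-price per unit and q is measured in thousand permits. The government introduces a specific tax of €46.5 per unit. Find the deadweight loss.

€1395 thousand

Competitive equilibrium: 142.3 − 0.625q = 64.1 + 0.15q → q* = 100.9032, p* = 79.2355.
With the tax, the buyer price exceeds the seller price by 46.5: (142.3 − 0.625q) − (64.1 + 0.15q) = 46.5 → q' = 40.9032.
Δq = 100.9032 − 40.9032 = 60; the wedge equals the tax, 46.5.
The triangle = ½ × 60 × 46.5 = €1395 thousand.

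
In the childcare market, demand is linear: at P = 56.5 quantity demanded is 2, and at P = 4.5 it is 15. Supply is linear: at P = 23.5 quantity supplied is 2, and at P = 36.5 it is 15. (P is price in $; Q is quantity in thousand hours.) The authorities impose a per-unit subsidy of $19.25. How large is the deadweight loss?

$37.06 thousand

Demand slope = (4.5 − 56.5)/(15 − 2) = −4, so P = 64.5 − 4Q.
Supply slope = (36.5 − 23.5)/(15 − 2) = 1, so P = 21.5 + Q.
Competitive equilibrium: 64.5 − 4Q = 21.5 + Q → Q* = 8.6, P* = 30.1.
The subsidy lowers effective supply by 19.25: P = 2.25 + Q.
New quantity: 64.5 − 4Q = 2.25 + Q → Q' = 12.45.
Overproduction ΔQ = 12.45 − 8.6 = 3.85; wedge = subsidy = 19.25.
DWL = ½ × 3.85 × 19.25 = $37.06 thousand.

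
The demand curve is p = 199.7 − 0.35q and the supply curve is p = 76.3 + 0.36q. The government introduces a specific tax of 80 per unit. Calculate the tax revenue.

4890.14

Competitive equilibrium: 199.7 − 0.35q = 76.3 + 0.36q → q* = 173.8028, p* = 138.869.
With the tax, the buyer price exceeds the seller price by 80: (199.7 − 0.35q) − (76.3 + 0.36q) = 80 → q' = 61.1268.
Tax revenue = 80 × 61.1268 = 4890.14.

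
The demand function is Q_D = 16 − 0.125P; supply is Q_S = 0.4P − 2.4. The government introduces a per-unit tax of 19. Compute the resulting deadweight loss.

In inverse form: demand P = 128 − 8Q, supply P = 6 + 2.5Q.
Competitive equilibrium: 128 − 8Q = 6 + 2.5Q → Q* = 11.619, P* = 35.0476.
With the tax, the buyer price exceeds the seller price by 19: (128 − 8Q) − (6 + 2.5Q) = 19 → Q' = 9.8095.
ΔQ = 11.619 − 9.8095 = 1.8095; the wedge equals the tax, 19.
DWL = ½ × 1.8095 × 19 = 17.19.

17.19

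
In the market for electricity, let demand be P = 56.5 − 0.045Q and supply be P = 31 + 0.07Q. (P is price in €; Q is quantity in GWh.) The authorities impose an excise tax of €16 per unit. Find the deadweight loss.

Competitive equilibrium: 56.5 − 0.045Q = 31 + 0.07Q → Q* = 221.7391, P* = 46.5217.
With the tax, the buyer price exceeds the seller price by 16: (56.5 − 0.045Q) − (31 + 0.07Q) = 16 → Q' = 82.6087.
ΔQ = 221.7391 − 82.6087 = 139.1304; the wedge equals the tax, 16.
The triangle = ½ × 139.1304 × 16 = €1113.04.

€1113.04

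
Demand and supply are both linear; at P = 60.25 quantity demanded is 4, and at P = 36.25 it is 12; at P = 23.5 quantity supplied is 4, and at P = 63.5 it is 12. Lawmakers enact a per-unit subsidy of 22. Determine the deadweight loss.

30.25

Demand slope = (36.25 − 60.25)/(12 − 4) = −3, so P = 72.25 − 3Q.
Supply slope = (63.5 − 23.5)/(12 − 4) = 5, so P = 3.5 + 5Q.
Competitive equilibrium: 72.25 − 3Q = 3.5 + 5Q → Q* = 8.5938, P* = 46.4688.
The subsidy lowers effective supply by 22: P = 5Q − 18.5.
New quantity: 72.25 − 3Q = 5Q − 18.5 → Q' = 11.3438.
Overproduction ΔQ = 11.3438 − 8.5938 = 2.75; wedge = subsidy = 22.
DWL = ½ × 2.75 × 22 = 30.25.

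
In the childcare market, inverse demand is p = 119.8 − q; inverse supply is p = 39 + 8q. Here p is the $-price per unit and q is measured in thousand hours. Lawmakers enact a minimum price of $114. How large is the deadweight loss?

$45.44 thousand

Competitive equilibrium: 119.8 − q = 39 + 8q → q* = 8.9778, p* = 110.8222.
At the floor p = 114, quantity demanded = (119.8 − 114)/1 = 5.8.
Sellers' marginal cost at q' = 5.8: 39 + 8·5.8 = 85.4.
Δq = 8.9778 − 5.8 = 3.1778; wedge = 114 − 85.4 = 28.6.
Deadweight loss = ½ × 3.1778 × 28.6 = $45.44 thousand.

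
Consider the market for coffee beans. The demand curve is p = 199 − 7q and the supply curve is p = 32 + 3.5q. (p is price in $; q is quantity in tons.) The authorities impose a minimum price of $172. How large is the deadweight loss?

Competitive equilibrium: 199 − 7q = 32 + 3.5q → q* = 15.90476, p* = 87.66667.
At the floor p = 172, quantity demanded = (199 − 172)/7 = 3.85714.
Sellers' marginal cost at q' = 3.85714: 32 + 3.5·3.85714 = 45.49999.
Δq = 15.90476 − 3.85714 = 12.04762; wedge = 172 − 45.49999 = 126.50001.
Deadweight loss = ½ × 12.04762 × 126.50001 = $762.01.

$762.01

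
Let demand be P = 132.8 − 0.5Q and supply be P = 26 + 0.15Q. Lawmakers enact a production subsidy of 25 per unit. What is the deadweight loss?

Competitive equilibrium: 132.8 − 0.5Q = 26 + 0.15Q → Q* = 164.3077, P* = 50.6462.
The subsidy lowers effective supply by 25: P = 1 + 0.15Q.
New quantity: 132.8 − 0.5Q = 1 + 0.15Q → Q' = 202.7692.
Overproduction ΔQ = 202.7692 − 164.3077 = 38.4615; wedge = subsidy = 25.
Welfare loss = ½ × 38.4615 × 25 = 480.77.

480.77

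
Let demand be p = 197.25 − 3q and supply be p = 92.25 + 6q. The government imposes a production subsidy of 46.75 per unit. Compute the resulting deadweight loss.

Competitive equilibrium: 197.25 − 3q = 92.25 + 6q → q* = 11.6667, p* = 162.25.
The subsidy lowers effective supply by 46.75: p = 45.5 + 6q.
New quantity: 197.25 − 3q = 45.5 + 6q → q' = 16.8611.
Overproduction Δq = 16.8611 − 11.6667 = 5.1944; wedge = subsidy = 46.75.
Deadweight loss = ½ × 5.1944 × 46.75 = 121.42.

121.42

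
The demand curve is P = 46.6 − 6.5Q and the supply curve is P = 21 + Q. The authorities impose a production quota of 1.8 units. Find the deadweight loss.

9.76

Competitive equilibrium: 46.6 − 6.5Q = 21 + Q → Q* = 3.4133, P* = 24.4133.
At Q = 1.8: demand price = 46.6 − 6.5·1.8 = 34.9; supply price = 21 + 1·1.8 = 22.8.
ΔQ = 3.4133 − 1.8 = 1.6133; wedge = 34.9 − 22.8 = 12.1.
DWL = ½ × 1.6133 × 12.1 = 9.76.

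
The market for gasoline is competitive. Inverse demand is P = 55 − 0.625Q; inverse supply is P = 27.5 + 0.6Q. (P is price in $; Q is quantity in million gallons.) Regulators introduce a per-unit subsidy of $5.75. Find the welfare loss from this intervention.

$13.49 million

Competitive equilibrium: 55 − 0.625Q = 27.5 + 0.6Q → Q* = 22.449, P* = 40.9694.
The subsidy lowers effective supply by 5.75: P = 21.75 + 0.6Q.
New quantity: 55 − 0.625Q = 21.75 + 0.6Q → Q' = 27.1429.
Overproduction ΔQ = 27.1429 − 22.449 = 4.6939; wedge = subsidy = 5.75.
Welfare loss = ½ × 4.6939 × 5.75 = $13.49 million.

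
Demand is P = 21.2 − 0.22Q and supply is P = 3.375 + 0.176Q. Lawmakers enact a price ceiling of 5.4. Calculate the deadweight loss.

Competitive equilibrium: 21.2 − 0.22Q = 3.375 + 0.176Q → Q* = 45.0126, P* = 11.2972.
At the ceiling P = 5.4, quantity supplied = (5.4 − 3.375)/0.176 = 11.5057.
Willingness to pay at Q' = 11.5057: 21.2 − 0.22·11.5057 = 18.6687.
ΔQ = 45.0126 − 11.5057 = 33.5069; wedge = 18.6687 − 5.4 = 13.2687.
Deadweight loss = ½ × 33.5069 × 13.2687 = 222.30.

222.30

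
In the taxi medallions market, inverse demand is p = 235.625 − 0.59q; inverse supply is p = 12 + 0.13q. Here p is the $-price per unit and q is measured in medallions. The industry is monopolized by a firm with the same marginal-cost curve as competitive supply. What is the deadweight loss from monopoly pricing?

$7044.33

Competitive equilibrium: 235.625 − 0.59q = 12 + 0.13q → q* = 310.5903, p* = 52.3767.
Marginal revenue: MR = 235.625 − 1.18q. Set MR = MC: 235.625 − 1.18q = 12 + 0.13q → q_m = 170.7061.
Price p_m = 235.625 − 0.59·170.7061 = 134.9084; MC(q_m) = 12 + 0.13·170.7061 = 34.1918.
Competitive q* = 310.5903, so Δq = 139.8842; wedge = 134.9084 − 34.1918 = 100.7166.
The triangle = ½ × 139.8842 × 100.7166 = $7044.33.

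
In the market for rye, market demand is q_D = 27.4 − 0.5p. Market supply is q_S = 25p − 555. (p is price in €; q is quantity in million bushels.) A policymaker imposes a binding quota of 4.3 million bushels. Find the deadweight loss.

In inverse form: demand p = 54.8 − 2q, supply p = 22.2 + 0.04q.
Competitive equilibrium: 54.8 − 2q = 22.2 + 0.04q → q* = 15.9804, p* = 22.8392.
At q = 4.3: demand price = 54.8 − 2·4.3 = 46.2; supply price = 22.2 + 0.04·4.3 = 22.372.
Δq = 15.9804 − 4.3 = 11.6804; wedge = 46.2 − 22.372 = 23.828.
The triangle = ½ × 11.6804 × 23.828 = €139.16 million.

€139.16 million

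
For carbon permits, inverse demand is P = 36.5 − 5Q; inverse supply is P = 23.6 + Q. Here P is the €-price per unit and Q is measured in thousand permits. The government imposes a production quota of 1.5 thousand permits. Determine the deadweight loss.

€1.27 thousand

Competitive equilibrium: 36.5 − 5Q = 23.6 + Q → Q* = 2.15, P* = 25.75.
At Q = 1.5: demand price = 36.5 − 5·1.5 = 29; supply price = 23.6 + 1·1.5 = 25.1.
ΔQ = 2.15 − 1.5 = 0.65; wedge = 29 − 25.1 = 3.9.
Deadweight loss = ½ × 0.65 × 3.9 = €1.27 thousand.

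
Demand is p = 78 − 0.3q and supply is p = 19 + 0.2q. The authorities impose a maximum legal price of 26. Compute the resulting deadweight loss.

1722.25

Competitive equilibrium: 78 − 0.3q = 19 + 0.2q → q* = 118, p* = 42.6.
At the ceiling p = 26, quantity supplied = (26 − 19)/0.2 = 35.
Willingness to pay at q' = 35: 78 − 0.3·35 = 67.5.
Δq = 118 − 35 = 83; wedge = 67.5 − 26 = 41.5.
DWL = ½ × 83 × 41.5 = 1722.25.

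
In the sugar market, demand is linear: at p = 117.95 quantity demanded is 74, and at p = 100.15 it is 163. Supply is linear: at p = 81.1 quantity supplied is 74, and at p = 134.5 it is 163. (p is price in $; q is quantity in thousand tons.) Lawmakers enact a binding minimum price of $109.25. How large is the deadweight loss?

Demand slope = (100.15 − 117.95)/(163 − 74) = −0.2, so p = 132.75 − 0.2q.
Supply slope = (134.5 − 81.1)/(163 − 74) = 0.6, so p = 36.7 + 0.6q.
Competitive equilibrium: 132.75 − 0.2q = 36.7 + 0.6q → q* = 120.0625, p* = 108.7375.
At the floor p = 109.25, quantity demanded = (132.75 − 109.25)/0.2 = 117.5.
Sellers' marginal cost at q' = 117.5: 36.7 + 0.6·117.5 = 107.2.
Δq = 120.0625 − 117.5 = 2.5625; wedge = 109.25 − 107.2 = 2.05.
Welfare loss = ½ × 2.5625 × 2.05 = $2.63 thousand.

$2.63 thousand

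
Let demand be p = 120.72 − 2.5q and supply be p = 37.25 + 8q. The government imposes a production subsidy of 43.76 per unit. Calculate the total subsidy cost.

530.25

Competitive equilibrium: 120.72 − 2.5q = 37.25 + 8q → q* = 7.94952, p* = 100.84619.
The subsidy lowers effective supply by 43.76: p = 8q − 6.51.
New quantity: 120.72 − 2.5q = 8q − 6.51 → q' = 12.11714.
Total subsidy cost = 43.76 × 12.11714 = 530.25.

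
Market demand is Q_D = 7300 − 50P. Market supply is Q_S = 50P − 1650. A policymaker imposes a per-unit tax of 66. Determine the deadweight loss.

54450

In inverse form: demand P = 146 − 0.02Q, supply P = 33 + 0.02Q.
Competitive equilibrium: 146 − 0.02Q = 33 + 0.02Q → Q* = 2825, P* = 89.5.
With the tax, the buyer price exceeds the seller price by 66: (146 − 0.02Q) − (33 + 0.02Q) = 66 → Q' = 1175.
ΔQ = 2825 − 1175 = 1650; the wedge equals the tax, 66.
DWL = ½ × 1650 × 66 = 54450.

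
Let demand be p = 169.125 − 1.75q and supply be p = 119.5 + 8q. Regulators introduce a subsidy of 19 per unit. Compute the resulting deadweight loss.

18.51

Competitive equilibrium: 169.125 − 1.75q = 119.5 + 8q → q* = 5.0897, p* = 160.2179.
The subsidy lowers effective supply by 19: p = 100.5 + 8q.
New quantity: 169.125 − 1.75q = 100.5 + 8q → q' = 7.0385.
Overproduction Δq = 7.0385 − 5.0897 = 1.9488; wedge = subsidy = 19.
DWL = ½ × 1.9488 × 19 = 18.51.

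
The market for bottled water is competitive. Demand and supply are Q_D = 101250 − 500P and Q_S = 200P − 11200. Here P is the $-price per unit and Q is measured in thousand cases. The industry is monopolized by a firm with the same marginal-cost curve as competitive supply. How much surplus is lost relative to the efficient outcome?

$75704.59 thousand

In inverse form: demand P = 202.5 − 0.002Q, supply P = 56 + 0.005Q.
Competitive equilibrium: 202.5 − 0.002Q = 56 + 0.005Q → Q* = 20928.5714286, P* = 160.6428571.
Marginal revenue: MR = 202.5 − 0.004Q. Set MR = MC: 202.5 − 0.004Q = 56 + 0.005Q → Q_m = 16277.7777778.
Price P_m = 202.5 − 0.002·16277.7777778 = 169.9444444; MC(Q_m) = 56 + 0.005·16277.7777778 = 137.3888889.
Competitive Q* = 20928.5714286, so ΔQ = 4650.7936508; wedge = 169.9444444 − 137.3888889 = 32.5555555.
The triangle = ½ × 4650.7936508 × 32.5555555 = $75704.59 thousand.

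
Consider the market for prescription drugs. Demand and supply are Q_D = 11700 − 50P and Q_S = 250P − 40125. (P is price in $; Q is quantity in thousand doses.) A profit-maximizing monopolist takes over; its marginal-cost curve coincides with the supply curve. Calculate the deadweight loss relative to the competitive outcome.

$23253.49 thousand

In inverse form: demand P = 234 − 0.02Q, supply P = 160.5 + 0.004Q.
Competitive equilibrium: 234 − 0.02Q = 160.5 + 0.004Q → Q* = 3062.5, P* = 172.75.
Marginal revenue: MR = 234 − 0.04Q. Set MR = MC: 234 − 0.04Q = 160.5 + 0.004Q → Q_m = 1670.4545.
Price P_m = 234 − 0.02·1670.4545 = 200.5909; MC(Q_m) = 160.5 + 0.004·1670.4545 = 167.1818.
Competitive Q* = 3062.5, so ΔQ = 1392.0455; wedge = 200.5909 − 167.1818 = 33.4091.
DWL = ½ × 1392.0455 × 33.4091 = $23253.49 thousand.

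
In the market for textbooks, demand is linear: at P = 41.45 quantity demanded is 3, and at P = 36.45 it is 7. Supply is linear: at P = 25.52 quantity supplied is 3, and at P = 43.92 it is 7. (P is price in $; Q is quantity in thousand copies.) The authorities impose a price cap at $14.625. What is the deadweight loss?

$75.83 thousand

Demand slope = (36.45 − 41.45)/(7 − 3) = −1.25, so P = 45.2 − 1.25Q.
Supply slope = (43.92 − 25.52)/(7 − 3) = 4.6, so P = 11.72 + 4.6Q.
Competitive equilibrium: 45.2 − 1.25Q = 11.72 + 4.6Q → Q* = 5.7231, P* = 38.0462.
At the ceiling P = 14.625, quantity supplied = (14.625 − 11.72)/4.6 = 0.6315.
Willingness to pay at Q' = 0.6315: 45.2 − 1.25·0.6315 = 44.4106.
ΔQ = 5.7231 − 0.6315 = 5.0916; wedge = 44.4106 − 14.625 = 29.7856.
DWL = ½ × 5.0916 × 29.7856 = $75.83 thousand.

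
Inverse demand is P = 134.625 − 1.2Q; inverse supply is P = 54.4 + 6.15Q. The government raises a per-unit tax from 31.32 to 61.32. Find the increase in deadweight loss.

Competitive equilibrium: 134.625 − 1.2Q = 54.4 + 6.15Q → Q* = 10.915, P* = 121.527.
For a per-unit tax t: ΔQ = t/7.35, so DWL = ½·t·(t/7.35) = t²/14.7.
At t = 31.32: DWL = 66.731. At t = 61.32: DWL = 255.792.
Increase = 255.792 − 66.731 = 189.06.

189.06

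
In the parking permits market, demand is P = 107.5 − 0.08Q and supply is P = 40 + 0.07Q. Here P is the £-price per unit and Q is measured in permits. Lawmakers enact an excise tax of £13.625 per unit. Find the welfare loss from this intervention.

£618.80

Competitive equilibrium: 107.5 − 0.08Q = 40 + 0.07Q → Q* = 450, P* = 71.5.
With the tax, the buyer price exceeds the seller price by 13.625: (107.5 − 0.08Q) − (40 + 0.07Q) = 13.625 → Q' = 359.1667.
ΔQ = 450 − 359.1667 = 90.8333; the wedge equals the tax, 13.625.
Welfare loss = ½ × 90.8333 × 13.625 = £618.80.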